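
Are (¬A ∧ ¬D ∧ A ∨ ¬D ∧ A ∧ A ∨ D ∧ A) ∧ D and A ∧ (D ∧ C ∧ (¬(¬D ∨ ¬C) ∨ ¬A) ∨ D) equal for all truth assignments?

Yes

E1: (¬A ∧ ¬D ∧ A ∨ ¬D ∧ A ∧ A ∨ D ∧ A) ∧ D
    = (¬D ∧ A ∨ D ∧ A) ∧ D
    = A ∧ D
E2: A ∧ (D ∧ C ∧ (¬(¬D ∨ ¬C) ∨ ¬A) ∨ D)
    = A ∧ (D ∧ C ∧ (D ∧ C ∨ ¬A) ∨ D)
    = A ∧ (D ∧ C ∨ D)
    = A ∧ D
Both reduce to A ∧ D, so they are equivalent.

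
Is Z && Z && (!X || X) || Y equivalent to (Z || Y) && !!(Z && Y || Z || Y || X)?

Yes

E1: Z && Z && (!X || X) || Y
    = Z && Z || Y
    = Z || Y
E2: (Z || Y) && !!(Z && Y || Z || Y || X)
    = (Z || Y) && !!(Z || Y || X)
    = (Z || Y) && (Z || Y || X)
    = Z || Y
Both reduce to Z || Y, so they are equivalent.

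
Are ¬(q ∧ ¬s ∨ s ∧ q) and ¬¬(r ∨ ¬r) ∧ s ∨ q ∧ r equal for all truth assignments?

No

E1: ¬(q ∧ ¬s ∨ s ∧ q)
    = ¬q   [distribution]
E2: ¬¬(r ∨ ¬r) ∧ s ∨ q ∧ r
    = (r ∨ ¬r) ∧ s ∨ q ∧ r   [double negation]
    = s ∨ q ∧ r   [complement / identity]
These differ: at q=0, r=0, s=0, E1 = 1 but E2 = 0.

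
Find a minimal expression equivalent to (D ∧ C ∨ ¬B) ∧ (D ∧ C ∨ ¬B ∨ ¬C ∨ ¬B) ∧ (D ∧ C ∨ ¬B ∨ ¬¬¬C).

D ∧ C ∨ ¬B

(D ∧ C ∨ ¬B) ∧ (D ∧ C ∨ ¬B ∨ ¬C ∨ ¬B) ∧ (D ∧ C ∨ ¬B ∨ ¬¬¬C)
= (D ∧ C ∨ ¬B) ∧ (D ∧ C ∨ ¬B ∨ ¬C ∨ ¬B) ∧ (D ∧ C ∨ ¬B ∨ ¬C)   — double negation
= (D ∧ C ∨ ¬B) ∧ (D ∧ C ∨ ¬B ∨ ¬C)   — absorption
= D ∧ C ∨ ¬B   — absorption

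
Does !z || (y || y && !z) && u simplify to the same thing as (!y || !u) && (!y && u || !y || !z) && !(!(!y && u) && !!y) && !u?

E1: !z || (y || y && !z) && u
    = !z || y && u
E2: (!y || !u) && (!y && u || !y || !z) && !(!(!y && u) && !!y) && !u
    = (!y || !u) && (!y && u || !y || !z) && (!y && u || !y) && !u
    = (!y || !u) && (!y && u || !y) && !u
    = (!y || !u) && !y && !u
    = !y && !u
These differ: at u=1, y=1, z=0, E1 = 1 but E2 = 0.

No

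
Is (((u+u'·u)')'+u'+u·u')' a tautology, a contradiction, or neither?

(((u+u'·u)')'+u'+u·u')'
= (((u+u'·u)')'+u')'   — complement / identity
= ((u')'+u')'   — complement / identity
= u'·u   — De Morgan
= 0   — complement

contradiction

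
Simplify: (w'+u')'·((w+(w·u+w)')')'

w·u

(w'+u')'·((w+(w·u+w)')')'
= (w'+u')'·((w+w')')'   (absorption)
= (w'+u')'·(w+w')   (double negation)
= (w'+u')'   (complement / identity)
= w·u   (De Morgan)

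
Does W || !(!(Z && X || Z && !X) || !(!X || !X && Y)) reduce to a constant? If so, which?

no

W || !(!(Z && X || Z && !X) || !(!X || !X && Y))
= W || (Z && X || Z && !X) && (!X || !X && Y)
= W || (Z && X || Z && !X) && !X
= W || Z && !X
This depends on W, X, Z, so it is not a constant.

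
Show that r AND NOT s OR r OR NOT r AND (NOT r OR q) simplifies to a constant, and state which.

TRUE

r AND NOT s OR r OR NOT r AND (NOT r OR q)
= r AND NOT s OR r OR NOT r   (absorption)
= r OR NOT r   (absorption)
= TRUE   (complement)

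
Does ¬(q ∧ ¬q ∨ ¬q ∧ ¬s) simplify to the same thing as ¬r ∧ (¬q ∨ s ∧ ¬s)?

E1: ¬(q ∧ ¬q ∨ ¬q ∧ ¬s)
    = ¬(¬q ∧ ¬s)   — complement / identity
    = q ∨ s   — De Morgan
E2: ¬r ∧ (¬q ∨ s ∧ ¬s)
    = ¬r ∧ ¬q   — complement / identity
These differ: at q=1, r=1, s=0, E1 = 1 but E2 = 0.

No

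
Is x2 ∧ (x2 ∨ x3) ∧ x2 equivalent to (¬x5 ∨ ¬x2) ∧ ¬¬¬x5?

E1: x2 ∧ (x2 ∨ x3) ∧ x2
    = x2 ∧ x2   (absorption)
    = x2   (idempotence)
E2: (¬x5 ∨ ¬x2) ∧ ¬¬¬x5
    = (¬x5 ∨ ¬x2) ∧ ¬x5   (double negation)
    = ¬x5   (absorption)
These differ: at x2=0, x3=0, x5=0, E1 = 0 but E2 = 1.

No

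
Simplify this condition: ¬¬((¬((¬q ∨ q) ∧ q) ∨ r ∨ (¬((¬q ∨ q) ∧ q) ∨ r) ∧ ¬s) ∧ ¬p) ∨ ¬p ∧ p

(¬q ∨ r) ∧ ¬p

¬¬((¬((¬q ∨ q) ∧ q) ∨ r ∨ (¬((¬q ∨ q) ∧ q) ∨ r) ∧ ¬s) ∧ ¬p) ∨ ¬p ∧ p
= ¬¬((¬((¬q ∨ q) ∧ q) ∨ r) ∧ ¬p) ∨ ¬p ∧ p   — absorption
= ¬¬((¬q ∨ r) ∧ ¬p) ∨ ¬p ∧ p   — complement / identity
= (¬q ∨ r) ∧ ¬p ∨ ¬p ∧ p   — double negation
= (¬q ∨ r) ∧ ¬p   — complement / identity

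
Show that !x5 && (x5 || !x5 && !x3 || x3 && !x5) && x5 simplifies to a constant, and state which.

false

!x5 && (x5 || !x5 && !x3 || x3 && !x5) && x5
= !x5 && (x5 || !x5) && x5   [distribution]
= !x5 && x5   [complement / identity]
= false   [complement]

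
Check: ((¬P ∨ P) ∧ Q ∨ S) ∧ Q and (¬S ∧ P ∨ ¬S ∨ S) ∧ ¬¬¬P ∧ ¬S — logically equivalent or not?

E1: ((¬P ∨ P) ∧ Q ∨ S) ∧ Q
    = (Q ∨ S) ∧ Q   [complement / identity]
    = Q   [absorption]
E2: (¬S ∧ P ∨ ¬S ∨ S) ∧ ¬¬¬P ∧ ¬S
    = (¬S ∨ S) ∧ ¬¬¬P ∧ ¬S   [absorption]
    = ¬¬¬P ∧ ¬S   [complement / identity]
    = ¬P ∧ ¬S   [double negation]
These differ: at P=1, Q=1, S=1, E1 = 1 but E2 = 0.

No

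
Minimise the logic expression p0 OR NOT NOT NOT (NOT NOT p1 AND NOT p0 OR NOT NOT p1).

p0 OR NOT NOT NOT (NOT NOT p1 AND NOT p0 OR NOT NOT p1)
= p0 OR NOT NOT NOT (NOT NOT p1 AND NOT p0 OR p1)   [double negation]
= p0 OR NOT (NOT NOT p1 AND NOT p0 OR p1)   [double negation]
= p0 OR NOT (p1 AND NOT p0 OR p1)   [double negation]
= p0 OR NOT p1   [absorption]

p0 OR NOT p1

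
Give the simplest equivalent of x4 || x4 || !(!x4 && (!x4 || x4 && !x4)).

x4 || x4 || !(!x4 && (!x4 || x4 && !x4))
= x4 || x4 || !(!x4 && !x4)   (complement / identity)
= x4 || x4 || x4 || x4   (De Morgan)
= x4 || x4   (idempotence)
= x4   (idempotence)

x4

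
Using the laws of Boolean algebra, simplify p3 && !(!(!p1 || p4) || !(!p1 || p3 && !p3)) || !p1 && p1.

p3 && !p1

p3 && !(!(!p1 || p4) || !(!p1 || p3 && !p3)) || !p1 && p1
= p3 && !(!(!p1 || p4) || !!p1) || !p1 && p1
= p3 && !(!(!p1 || p4) || !!p1)
= p3 && (!p1 || p4) && !p1
= p3 && !p1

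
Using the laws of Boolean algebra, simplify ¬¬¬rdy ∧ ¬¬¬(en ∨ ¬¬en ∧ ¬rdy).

¬rdy ∧ ¬en

¬¬¬rdy ∧ ¬¬¬(en ∨ ¬¬en ∧ ¬rdy)
= ¬¬¬rdy ∧ ¬¬¬(en ∨ en ∧ ¬rdy)
= ¬¬¬rdy ∧ ¬(en ∨ en ∧ ¬rdy)
= ¬¬¬rdy ∧ ¬en
= ¬rdy ∧ ¬en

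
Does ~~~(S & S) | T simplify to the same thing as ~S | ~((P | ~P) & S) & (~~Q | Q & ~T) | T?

Yes

E1: ~~~(S & S) | T
    = ~~~S | T   (idempotence)
    = ~S | T   (double negation)
E2: ~S | ~((P | ~P) & S) & (~~Q | Q & ~T) | T
    = ~S | ~((P | ~P) & S) & (Q | Q & ~T) | T   (double negation)
    = ~S | ~S & (Q | Q & ~T) | T   (complement / identity)
    = ~S | ~S & Q | T   (absorption)
    = ~S | T   (absorption)
Both reduce to ~S | T, so they are equivalent.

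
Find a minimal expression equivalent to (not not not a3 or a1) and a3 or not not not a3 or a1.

(not not not a3 or a1) and a3 or not not not a3 or a1
= not not not a3 or a1   — absorption
= not a3 or a1   — double negation

not a3 or a1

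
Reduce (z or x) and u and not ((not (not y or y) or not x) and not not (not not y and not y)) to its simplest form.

(z or x) and u and not ((not (not y or y) or not x) and not not (not not y and not y))
= (z or x) and u and not ((not (not y or y) or not x) and not (not y or y))   [De Morgan]
= (z or x) and u and not not (not y or y)   [absorption]
= (z or x) and u and (not y or y)   [double negation]
= (z or x) and u   [complement / identity]

(z or x) and u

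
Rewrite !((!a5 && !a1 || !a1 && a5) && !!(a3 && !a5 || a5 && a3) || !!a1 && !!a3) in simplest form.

!((!a5 && !a1 || !a1 && a5) && !!(a3 && !a5 || a5 && a3) || !!a1 && !!a3)
= !((!a5 && !a1 || !a1 && a5) && !!(a3 && !a5 || a5 && a3) || a1 && !!a3)   — double negation
= !(!a1 && !!(a3 && !a5 || a5 && a3) || a1 && !!a3)   — distribution
= !(!a1 && !!a3 || a1 && !!a3)   — distribution
= !!!a3   — distribution
= !a3   — double negation

!a3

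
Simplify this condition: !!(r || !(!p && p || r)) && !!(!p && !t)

!!(r || !(!p && p || r)) && !!(!p && !t)
= !!(r || !r) && !!(!p && !t)   (complement / identity)
= (r || !r) && !!(!p && !t)   (double negation)
= !!(!p && !t)   (complement / identity)
= !p && !t   (double negation)

!p && !t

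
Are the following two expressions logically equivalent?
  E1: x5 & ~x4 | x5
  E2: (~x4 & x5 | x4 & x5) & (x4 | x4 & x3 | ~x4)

E1: x5 & ~x4 | x5
    = x5   [absorption]
E2: (~x4 & x5 | x4 & x5) & (x4 | x4 & x3 | ~x4)
    = (~x4 & x5 | x4 & x5) & (x4 | ~x4)   [absorption]
    = ~x4 & x5 | x4 & x5   [complement / identity]
    = x5   [distribution]
Both reduce to x5, so they are equivalent.

Yes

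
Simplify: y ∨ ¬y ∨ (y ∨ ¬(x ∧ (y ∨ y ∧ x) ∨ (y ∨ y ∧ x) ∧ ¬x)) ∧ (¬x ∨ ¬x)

True

y ∨ ¬y ∨ (y ∨ ¬(x ∧ (y ∨ y ∧ x) ∨ (y ∨ y ∧ x) ∧ ¬x)) ∧ (¬x ∨ ¬x)
= y ∨ ¬y ∨ (y ∨ ¬(y ∨ y ∧ x)) ∧ (¬x ∨ ¬x)   [distribution]
= y ∨ ¬y ∨ (y ∨ ¬y) ∧ (¬x ∨ ¬x)   [absorption]
= y ∨ ¬y ∨ (y ∨ ¬y) ∧ ¬x   [idempotence]
= y ∨ ¬y   [absorption]
= True   [complement]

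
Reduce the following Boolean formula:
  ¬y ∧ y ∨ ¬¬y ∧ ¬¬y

¬y ∧ y ∨ ¬¬y ∧ ¬¬y
= ¬¬y ∧ ¬¬y   (complement / identity)
= y ∧ ¬¬y   (double negation)
= y ∧ y   (double negation)
= y   (idempotence)

y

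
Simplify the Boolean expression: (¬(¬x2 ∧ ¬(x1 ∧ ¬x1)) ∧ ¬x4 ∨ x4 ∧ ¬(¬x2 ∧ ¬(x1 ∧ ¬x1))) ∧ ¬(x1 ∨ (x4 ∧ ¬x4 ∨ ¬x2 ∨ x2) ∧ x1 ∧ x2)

(¬(¬x2 ∧ ¬(x1 ∧ ¬x1)) ∧ ¬x4 ∨ x4 ∧ ¬(¬x2 ∧ ¬(x1 ∧ ¬x1))) ∧ ¬(x1 ∨ (x4 ∧ ¬x4 ∨ ¬x2 ∨ x2) ∧ x1 ∧ x2)
= ¬(¬x2 ∧ ¬(x1 ∧ ¬x1)) ∧ ¬(x1 ∨ (x4 ∧ ¬x4 ∨ ¬x2 ∨ x2) ∧ x1 ∧ x2)   — distribution
= ¬(¬x2 ∧ ¬(x1 ∧ ¬x1)) ∧ ¬(x1 ∨ (¬x2 ∨ x2) ∧ x1 ∧ x2)   — complement / identity
= ¬(¬x2 ∧ ¬(x1 ∧ ¬x1)) ∧ ¬(x1 ∨ x1 ∧ x2)   — complement / identity
= (x2 ∨ x1 ∧ ¬x1) ∧ ¬(x1 ∨ x1 ∧ x2)   — De Morgan
= (x2 ∨ x1 ∧ ¬x1) ∧ ¬x1   — absorption
= x2 ∧ ¬x1   — complement / identity

x2 ∧ ¬x1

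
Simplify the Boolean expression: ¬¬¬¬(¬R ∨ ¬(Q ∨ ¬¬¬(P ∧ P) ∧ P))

¬¬¬¬(¬R ∨ ¬(Q ∨ ¬¬¬(P ∧ P) ∧ P))
= ¬¬(¬R ∨ ¬(Q ∨ ¬¬¬(P ∧ P) ∧ P))
= ¬¬(¬R ∨ ¬(Q ∨ ¬¬¬P ∧ P))
= ¬¬(¬R ∨ ¬(Q ∨ ¬P ∧ P))
= ¬¬(¬R ∨ ¬Q)
= ¬R ∨ ¬Q

¬R ∨ ¬Q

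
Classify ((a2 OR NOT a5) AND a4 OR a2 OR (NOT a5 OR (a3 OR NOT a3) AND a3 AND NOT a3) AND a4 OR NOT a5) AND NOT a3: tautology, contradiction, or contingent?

((a2 OR NOT a5) AND a4 OR a2 OR (NOT a5 OR (a3 OR NOT a3) AND a3 AND NOT a3) AND a4 OR NOT a5) AND NOT a3
= ((a2 OR NOT a5) AND a4 OR a2 OR (NOT a5 OR a3 AND NOT a3) AND a4 OR NOT a5) AND NOT a3   (complement / identity)
= ((a2 OR NOT a5) AND a4 OR a2 OR NOT a5 AND a4 OR NOT a5) AND NOT a3   (complement / identity)
= ((a2 OR NOT a5) AND a4 OR a2 OR NOT a5) AND NOT a3   (absorption)
= (a2 OR NOT a5) AND NOT a3   (absorption)
This depends on a2, a3, a5, so it is not a constant.

contingent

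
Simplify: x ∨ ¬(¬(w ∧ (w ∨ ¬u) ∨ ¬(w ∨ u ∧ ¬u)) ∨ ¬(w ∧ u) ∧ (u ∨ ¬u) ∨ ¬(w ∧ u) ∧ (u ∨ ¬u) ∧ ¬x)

x ∨ ¬(¬(w ∧ (w ∨ ¬u) ∨ ¬(w ∨ u ∧ ¬u)) ∨ ¬(w ∧ u) ∧ (u ∨ ¬u) ∨ ¬(w ∧ u) ∧ (u ∨ ¬u) ∧ ¬x)
= x ∨ ¬(¬(w ∧ (w ∨ ¬u) ∨ ¬w) ∨ ¬(w ∧ u) ∧ (u ∨ ¬u) ∨ ¬(w ∧ u) ∧ (u ∨ ¬u) ∧ ¬x)   — complement / identity
= x ∨ ¬(¬(w ∧ (w ∨ ¬u) ∨ ¬w) ∨ ¬(w ∧ u) ∧ (u ∨ ¬u))   — absorption
= x ∨ ¬(¬(w ∧ (w ∨ ¬u) ∨ ¬w) ∨ ¬(w ∧ u))   — complement / identity
= x ∨ ¬(¬(w ∨ ¬w) ∨ ¬(w ∧ u))   — absorption
= x ∨ (w ∨ ¬w) ∧ w ∧ u   — De Morgan
= x ∨ w ∧ u   — complement / identity

x ∨ w ∧ u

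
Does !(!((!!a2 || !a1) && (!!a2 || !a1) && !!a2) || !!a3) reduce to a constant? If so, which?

!(!((!!a2 || !a1) && (!!a2 || !a1) && !!a2) || !!a3)
= !(!((!!a2 || !a1) && !!a2) || !!a3)
= !(!!!a2 || !!a3)
= !(!a2 || !!a3)
= a2 && !a3
This depends on a2, a3, so it is not a constant.

no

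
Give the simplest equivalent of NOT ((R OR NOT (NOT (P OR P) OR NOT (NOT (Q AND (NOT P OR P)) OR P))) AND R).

NOT ((R OR NOT (NOT (P OR P) OR NOT (NOT (Q AND (NOT P OR P)) OR P))) AND R)
= NOT ((R OR (P OR P) AND (NOT (Q AND (NOT P OR P)) OR P)) AND R)   (De Morgan)
= NOT ((R OR (P OR P) AND (NOT Q OR P)) AND R)   (complement / identity)
= NOT ((R OR P AND NOT Q OR P) AND R)   (distribution)
= NOT ((R OR P) AND R)   (absorption)
= NOT R   (absorption)

NOT R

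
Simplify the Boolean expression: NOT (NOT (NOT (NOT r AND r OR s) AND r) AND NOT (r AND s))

NOT (NOT (NOT (NOT r AND r OR s) AND r) AND NOT (r AND s))
= NOT (NOT r AND r OR s) AND r OR r AND s   (De Morgan)
= NOT s AND r OR r AND s   (complement / identity)
= r   (distribution)

r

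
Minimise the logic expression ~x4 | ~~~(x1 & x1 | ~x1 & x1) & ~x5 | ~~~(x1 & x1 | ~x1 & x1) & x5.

~x4 | ~~~(x1 & x1 | ~x1 & x1) & ~x5 | ~~~(x1 & x1 | ~x1 & x1) & x5
= ~x4 | ~~~(x1 & x1 | ~x1 & x1) & (~x5 | x5)   — distribution
= ~x4 | ~~~x1 & (~x5 | x5)   — distribution
= ~x4 | ~~~x1   — complement / identity
= ~x4 | ~x1   — double negation

~x4 | ~x1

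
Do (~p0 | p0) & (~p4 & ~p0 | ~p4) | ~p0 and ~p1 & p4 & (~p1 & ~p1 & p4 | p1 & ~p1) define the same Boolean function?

No

E1: (~p0 | p0) & (~p4 & ~p0 | ~p4) | ~p0
    = ~p4 & ~p0 | ~p4 | ~p0
    = ~p4 | ~p0
E2: ~p1 & p4 & (~p1 & ~p1 & p4 | p1 & ~p1)
    = ~p1 & p4 & (~p1 & p4 | p1 & ~p1)
    = ~p1 & p4 & ~p1 & p4
    = ~p1 & p4
These differ: at p0=0, p1=1, p4=0, E1 = 1 but E2 = 0.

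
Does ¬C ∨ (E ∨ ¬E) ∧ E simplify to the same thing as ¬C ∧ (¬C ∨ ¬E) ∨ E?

Yes

E1: ¬C ∨ (E ∨ ¬E) ∧ E
    = ¬C ∨ E
E2: ¬C ∧ (¬C ∨ ¬E) ∨ E
    = ¬C ∨ E
Both reduce to ¬C ∨ E, so they are equivalent.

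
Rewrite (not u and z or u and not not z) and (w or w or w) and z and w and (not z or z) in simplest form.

(not u and z or u and not not z) and (w or w or w) and z and w and (not z or z)
= (not u and z or u and not not z) and (w or w or w) and z and w   (complement / identity)
= (not u and z or u and not not z) and (w or w) and z and w   (idempotence)
= (not u and z or u and not not z) and w and z and w   (idempotence)
= (not u and z or u and z) and w and z and w   (double negation)
= z and w and z and w   (distribution)
= z and w   (idempotence)

z and w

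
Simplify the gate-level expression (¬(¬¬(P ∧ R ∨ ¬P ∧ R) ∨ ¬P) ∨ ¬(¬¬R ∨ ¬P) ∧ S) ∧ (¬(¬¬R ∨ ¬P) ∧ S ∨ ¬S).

¬R ∧ P

(¬(¬¬(P ∧ R ∨ ¬P ∧ R) ∨ ¬P) ∨ ¬(¬¬R ∨ ¬P) ∧ S) ∧ (¬(¬¬R ∨ ¬P) ∧ S ∨ ¬S)
= ¬(¬¬(P ∧ R ∨ ¬P ∧ R) ∨ ¬P) ∧ ¬S ∨ ¬(¬¬R ∨ ¬P) ∧ S   [distribution]
= ¬(¬¬R ∨ ¬P) ∧ ¬S ∨ ¬(¬¬R ∨ ¬P) ∧ S   [distribution]
= ¬(¬¬R ∨ ¬P)   [distribution]
= ¬R ∧ P   [De Morgan]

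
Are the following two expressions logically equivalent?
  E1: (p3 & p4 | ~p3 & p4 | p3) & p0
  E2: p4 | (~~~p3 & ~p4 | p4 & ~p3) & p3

E1: (p3 & p4 | ~p3 & p4 | p3) & p0
    = (p4 | p3) & p0   — distribution
E2: p4 | (~~~p3 & ~p4 | p4 & ~p3) & p3
    = p4 | (~p3 & ~p4 | p4 & ~p3) & p3   — double negation
    = p4 | ~p3 & p3   — distribution
    = p4   — complement / identity
These differ: at p0=0, p3=1, p4=1, E1 = 0 but E2 = 1.

No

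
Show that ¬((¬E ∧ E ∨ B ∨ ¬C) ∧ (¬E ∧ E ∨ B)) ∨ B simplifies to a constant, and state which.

True

¬((¬E ∧ E ∨ B ∨ ¬C) ∧ (¬E ∧ E ∨ B)) ∨ B
= ¬(¬E ∧ E ∨ B) ∨ B   — absorption
= ¬B ∨ B   — complement / identity
= True   — complement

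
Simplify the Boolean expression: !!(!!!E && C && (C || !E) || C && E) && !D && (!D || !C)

!!(!!!E && C && (C || !E) || C && E) && !D && (!D || !C)
= !!(!!!E && C || C && E) && !D && (!D || !C)
= !!(!E && C || C && E) && !D && (!D || !C)
= !!(!E && C || C && E) && !D
= (!E && C || C && E) && !D
= C && !D

C && !D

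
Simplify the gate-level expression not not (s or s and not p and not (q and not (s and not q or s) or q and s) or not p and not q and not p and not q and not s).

s or not p and not q

not not (s or s and not p and not (q and not (s and not q or s) or q and s) or not p and not q and not p and not q and not s)
= not not (s or s and not p and not (q and not (s and not q or s) or q and s) or not p and not q and not s)   — idempotence
= not not (s or s and not p and not (q and not s or q and s) or not p and not q and not s)   — absorption
= s or s and not p and not (q and not s or q and s) or not p and not q and not s   — double negation
= s or s and not p and not q or not p and not q and not s   — distribution
= s or not p and not q   — distribution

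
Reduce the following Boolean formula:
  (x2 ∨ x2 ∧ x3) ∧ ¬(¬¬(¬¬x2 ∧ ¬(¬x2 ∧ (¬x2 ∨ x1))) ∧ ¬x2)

x2

(x2 ∨ x2 ∧ x3) ∧ ¬(¬¬(¬¬x2 ∧ ¬(¬x2 ∧ (¬x2 ∨ x1))) ∧ ¬x2)
= (x2 ∨ x2 ∧ x3) ∧ ¬(¬¬(¬¬x2 ∧ ¬¬x2) ∧ ¬x2)   (absorption)
= (x2 ∨ x2 ∧ x3) ∧ ¬(¬¬¬¬x2 ∧ ¬x2)   (idempotence)
= (x2 ∨ x2 ∧ x3) ∧ (¬¬¬x2 ∨ x2)   (De Morgan)
= x2 ∧ (¬¬¬x2 ∨ x2)   (absorption)
= x2 ∧ (¬x2 ∨ x2)   (double negation)
= x2   (complement / identity)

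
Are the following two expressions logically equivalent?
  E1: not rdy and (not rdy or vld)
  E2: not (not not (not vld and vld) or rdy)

E1: not rdy and (not rdy or vld)
    = not rdy   [absorption]
E2: not (not not (not vld and vld) or rdy)
    = not (not vld and vld or rdy)   [double negation]
    = not rdy   [complement / identity]
Both reduce to not rdy, so they are equivalent.

Yes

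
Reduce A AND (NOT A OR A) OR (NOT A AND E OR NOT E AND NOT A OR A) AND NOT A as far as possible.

TRUE

A AND (NOT A OR A) OR (NOT A AND E OR NOT E AND NOT A OR A) AND NOT A
= A AND (NOT A OR A) OR (NOT A OR A) AND NOT A   [distribution]
= NOT A OR A   [distribution]
= TRUE   [complement]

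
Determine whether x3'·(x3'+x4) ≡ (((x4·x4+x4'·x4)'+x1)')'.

E1: x3'·(x3'+x4)
    = x3'   [absorption]
E2: (((x4·x4+x4'·x4)'+x1)')'
    = ((x4'+x1)')'   [distribution]
    = x4'+x1   [double negation]
These differ: at x1=0, x3=1, x4=0, E1 = 0 but E2 = 1.

No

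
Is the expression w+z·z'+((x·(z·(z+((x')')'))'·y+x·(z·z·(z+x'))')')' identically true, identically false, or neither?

neither

w+z·z'+((x·(z·(z+((x')')'))'·y+x·(z·z·(z+x'))')')'
= w+z·z'+x·(z·(z+((x')')'))'·y+x·(z·z·(z+x'))'   (double negation)
= w+z·z'+x·(z·(z+x'))'·y+x·(z·z·(z+x'))'   (double negation)
= w+z·z'+x·(z·(z+x'))'·y+x·(z·(z+x'))'   (idempotence)
= w+x·(z·(z+x'))'·y+x·(z·(z+x'))'   (complement / identity)
= w+x·(z·(z+x'))'   (absorption)
= w+x·z'   (absorption)
This depends on w, x, z, so it is not a constant.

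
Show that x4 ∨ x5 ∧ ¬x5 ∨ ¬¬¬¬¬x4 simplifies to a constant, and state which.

True

x4 ∨ x5 ∧ ¬x5 ∨ ¬¬¬¬¬x4
= x4 ∨ x5 ∧ ¬x5 ∨ ¬¬¬x4   (double negation)
= x4 ∨ ¬¬¬x4   (complement / identity)
= x4 ∨ ¬x4   (double negation)
= True   (complement)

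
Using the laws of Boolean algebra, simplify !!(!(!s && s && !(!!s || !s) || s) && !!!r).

!s && !r

!!(!(!s && s && !(!!s || !s) || s) && !!!r)
= !!(!(!s && s && !s && s || s) && !!!r)
= !!(!(!s && s || s) && !!!r)
= !!(!s && !!!r)
= !!(!s && !r)
= !s && !r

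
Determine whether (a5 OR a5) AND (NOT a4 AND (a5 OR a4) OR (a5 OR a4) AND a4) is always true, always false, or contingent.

(a5 OR a5) AND (NOT a4 AND (a5 OR a4) OR (a5 OR a4) AND a4)
= (a5 OR a5) AND (a5 OR a4)   — distribution
= a5 AND a4 OR a5   — distribution
= a5   — absorption
This depends on a5, so it is not a constant.

contingent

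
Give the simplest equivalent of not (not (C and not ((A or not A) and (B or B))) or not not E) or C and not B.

C and not B

not (not (C and not ((A or not A) and (B or B))) or not not E) or C and not B
= not (not (C and not ((A or not A) and B)) or not not E) or C and not B
= C and not ((A or not A) and B) and not E or C and not B
= C and not B and not E or C and not B
= C and not B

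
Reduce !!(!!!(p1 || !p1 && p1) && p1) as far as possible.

false

!!(!!!(p1 || !p1 && p1) && p1)
= !!(!(p1 || !p1 && p1) && p1)   (double negation)
= !!(!p1 && p1)   (complement / identity)
= !p1 && p1   (double negation)
= false   (complement)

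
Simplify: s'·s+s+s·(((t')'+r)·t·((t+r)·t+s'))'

s

s'·s+s+s·(((t')'+r)·t·((t+r)·t+s'))'
= s+s·(((t')'+r)·t·((t+r)·t+s'))'   — complement / identity
= s+s·((t+r)·t·((t+r)·t+s'))'   — double negation
= s+s·((t+r)·t)'   — absorption
= s+s·t'   — absorption
= s   — absorption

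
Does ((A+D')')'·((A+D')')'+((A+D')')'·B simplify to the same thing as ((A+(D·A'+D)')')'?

E1: ((A+D')')'·((A+D')')'+((A+D')')'·B
    = (((A+D')')'+B)·((A+D')')'   (distribution)
    = ((A+D')')'   (absorption)
    = A+D'   (double negation)
E2: ((A+(D·A'+D)')')'
    = ((A+D')')'   (absorption)
    = A+D'   (double negation)
Both reduce to A+D', so they are equivalent.

Yes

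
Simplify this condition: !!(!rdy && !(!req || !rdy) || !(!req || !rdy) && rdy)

req && rdy

!!(!rdy && !(!req || !rdy) || !(!req || !rdy) && rdy)
= !!!(!req || !rdy)   (distribution)
= !(!req || !rdy)   (double negation)
= req && rdy   (De Morgan)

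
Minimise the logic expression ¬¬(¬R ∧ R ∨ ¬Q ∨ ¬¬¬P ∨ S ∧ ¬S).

¬Q ∨ ¬P

¬¬(¬R ∧ R ∨ ¬Q ∨ ¬¬¬P ∨ S ∧ ¬S)
= ¬¬(¬R ∧ R ∨ ¬Q ∨ ¬¬¬P)   (complement / identity)
= ¬¬(¬Q ∨ ¬¬¬P)   (complement / identity)
= ¬¬(¬Q ∨ ¬P)   (double negation)
= ¬Q ∨ ¬P   (double negation)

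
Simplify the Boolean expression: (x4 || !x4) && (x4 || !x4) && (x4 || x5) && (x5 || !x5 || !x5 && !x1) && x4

x4

(x4 || !x4) && (x4 || !x4) && (x4 || x5) && (x5 || !x5 || !x5 && !x1) && x4
= (x4 || !x4) && (x4 || !x4) && (x4 || x5) && (x5 || !x5) && x4
= (x4 || !x4) && (x4 || x5) && (x5 || !x5) && x4
= (x4 || !x4) && (x4 || x5) && x4
= (x4 || x5) && x4
= x4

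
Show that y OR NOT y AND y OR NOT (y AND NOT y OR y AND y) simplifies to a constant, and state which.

y OR NOT y AND y OR NOT (y AND NOT y OR y AND y)
= y OR NOT y AND y OR NOT y
= y OR NOT y
= TRUE

TRUE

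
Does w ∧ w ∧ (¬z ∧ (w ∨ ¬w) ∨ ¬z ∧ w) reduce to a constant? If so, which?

no

w ∧ w ∧ (¬z ∧ (w ∨ ¬w) ∨ ¬z ∧ w)
= w ∧ w ∧ (¬z ∨ ¬z ∧ w)   — complement / identity
= w ∧ w ∧ ¬z   — absorption
= w ∧ ¬z   — idempotence
This depends on w, z, so it is not a constant.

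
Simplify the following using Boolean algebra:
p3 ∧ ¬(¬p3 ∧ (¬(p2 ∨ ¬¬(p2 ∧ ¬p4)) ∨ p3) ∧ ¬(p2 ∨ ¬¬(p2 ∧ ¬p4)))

p3 ∧ ¬(¬p3 ∧ (¬(p2 ∨ ¬¬(p2 ∧ ¬p4)) ∨ p3) ∧ ¬(p2 ∨ ¬¬(p2 ∧ ¬p4)))
= p3 ∧ ¬(¬p3 ∧ ¬(p2 ∨ ¬¬(p2 ∧ ¬p4)))   — absorption
= p3 ∧ ¬(¬p3 ∧ ¬(p2 ∨ p2 ∧ ¬p4))   — double negation
= p3 ∧ (p3 ∨ p2 ∨ p2 ∧ ¬p4)   — De Morgan
= p3 ∧ (p3 ∨ p2)   — absorption
= p3   — absorption

p3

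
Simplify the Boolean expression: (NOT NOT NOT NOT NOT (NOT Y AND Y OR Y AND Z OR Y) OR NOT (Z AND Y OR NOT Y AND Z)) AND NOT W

(NOT Y OR NOT Z) AND NOT W

(NOT NOT NOT NOT NOT (NOT Y AND Y OR Y AND Z OR Y) OR NOT (Z AND Y OR NOT Y AND Z)) AND NOT W
= (NOT NOT NOT NOT NOT (Y AND Z OR Y) OR NOT (Z AND Y OR NOT Y AND Z)) AND NOT W   (complement / identity)
= (NOT NOT NOT (Y AND Z OR Y) OR NOT (Z AND Y OR NOT Y AND Z)) AND NOT W   (double negation)
= (NOT NOT NOT Y OR NOT (Z AND Y OR NOT Y AND Z)) AND NOT W   (absorption)
= (NOT NOT NOT Y OR NOT Z) AND NOT W   (distribution)
= (NOT Y OR NOT Z) AND NOT W   (double negation)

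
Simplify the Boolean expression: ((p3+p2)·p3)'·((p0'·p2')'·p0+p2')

p3'·(p0+p2')

((p3+p2)·p3)'·((p0'·p2')'·p0+p2')
= p3'·((p0'·p2')'·p0+p2')   [absorption]
= p3'·((p0+p2)·p0+p2')   [De Morgan]
= p3'·(p0+p2')   [absorption]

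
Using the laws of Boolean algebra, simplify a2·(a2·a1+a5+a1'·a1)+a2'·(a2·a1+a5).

a2·(a2·a1+a5+a1'·a1)+a2'·(a2·a1+a5)
= a2·(a2·a1+a5)+a2'·(a2·a1+a5)   (complement / identity)
= a2·a1+a5   (distribution)

a2·a1+a5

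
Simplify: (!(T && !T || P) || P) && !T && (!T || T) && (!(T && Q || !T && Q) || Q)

(!(T && !T || P) || P) && !T && (!T || T) && (!(T && Q || !T && Q) || Q)
= (!(T && !T || P) || P) && !T && (!T || T) && (!Q || Q)   (distribution)
= (!P || P) && !T && (!T || T) && (!Q || Q)   (complement / identity)
= (!P || P) && !T && (!T || T)   (complement / identity)
= !T && (!T || T)   (complement / identity)
= !T   (complement / identity)

!T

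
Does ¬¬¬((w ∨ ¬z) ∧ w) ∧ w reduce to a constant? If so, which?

¬¬¬((w ∨ ¬z) ∧ w) ∧ w
= ¬¬¬w ∧ w   (absorption)
= ¬w ∧ w   (double negation)
= False   (complement)

yes, False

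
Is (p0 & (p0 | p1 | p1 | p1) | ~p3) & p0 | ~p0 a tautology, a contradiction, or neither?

(p0 & (p0 | p1 | p1 | p1) | ~p3) & p0 | ~p0
= (p0 & (p0 | p1 | p1) | ~p3) & p0 | ~p0
= (p0 & (p0 | p1) | ~p3) & p0 | ~p0
= (p0 | ~p3) & p0 | ~p0
= p0 | ~p0
= 1

tautology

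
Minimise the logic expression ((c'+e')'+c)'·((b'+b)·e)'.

((c'+e')'+c)'·((b'+b)·e)'
= ((c'+e')'+c)'·e'
= (c·e+c)'·e'
= c'·e'

c'·e'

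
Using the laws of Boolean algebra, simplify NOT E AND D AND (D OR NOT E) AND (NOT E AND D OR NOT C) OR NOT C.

NOT E AND D OR NOT C

NOT E AND D AND (D OR NOT E) AND (NOT E AND D OR NOT C) OR NOT C
= NOT E AND D AND (NOT E AND D OR NOT C) OR NOT C   [absorption]
= NOT E AND D OR NOT C   [absorption]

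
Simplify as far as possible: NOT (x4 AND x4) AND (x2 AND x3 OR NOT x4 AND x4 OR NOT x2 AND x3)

NOT x4 AND x3

NOT (x4 AND x4) AND (x2 AND x3 OR NOT x4 AND x4 OR NOT x2 AND x3)
= NOT (x4 AND x4) AND (x2 AND x3 OR NOT x2 AND x3)   (complement / identity)
= NOT (x4 AND x4) AND x3   (distribution)
= NOT x4 AND x3   (idempotence)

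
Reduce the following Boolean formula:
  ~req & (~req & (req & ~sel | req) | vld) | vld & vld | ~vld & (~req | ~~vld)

~req | vld

~req & (~req & (req & ~sel | req) | vld) | vld & vld | ~vld & (~req | ~~vld)
= ~req & (~req & (req & ~sel | req) | vld) | vld & vld | ~vld & (~req | vld)   (double negation)
= ~req & (~req & req | vld) | vld & vld | ~vld & (~req | vld)   (absorption)
= ~req & vld | vld & vld | ~vld & (~req | vld)   (complement / identity)
= (~req | vld) & vld | ~vld & (~req | vld)   (distribution)
= ~req | vld   (distribution)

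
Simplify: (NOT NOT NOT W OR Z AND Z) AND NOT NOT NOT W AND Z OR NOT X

NOT W AND Z OR NOT X

(NOT NOT NOT W OR Z AND Z) AND NOT NOT NOT W AND Z OR NOT X
= (NOT NOT NOT W OR Z) AND NOT NOT NOT W AND Z OR NOT X   — idempotence
= NOT NOT NOT W AND Z OR NOT X   — absorption
= NOT W AND Z OR NOT X   — double negation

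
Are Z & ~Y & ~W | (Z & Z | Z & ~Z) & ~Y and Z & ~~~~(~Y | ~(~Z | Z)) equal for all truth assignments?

Yes

E1: Z & ~Y & ~W | (Z & Z | Z & ~Z) & ~Y
    = Z & ~Y & ~W | Z & ~Y   — distribution
    = Z & ~Y   — absorption
E2: Z & ~~~~(~Y | ~(~Z | Z))
    = Z & ~~(~Y | ~(~Z | Z))   — double negation
    = Z & ~(Y & (~Z | Z))   — De Morgan
    = Z & ~Y   — complement / identity
Both reduce to Z & ~Y, so they are equivalent.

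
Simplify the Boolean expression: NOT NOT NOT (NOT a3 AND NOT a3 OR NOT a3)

NOT NOT NOT (NOT a3 AND NOT a3 OR NOT a3)
= NOT NOT NOT (NOT a3 OR NOT a3)   [idempotence]
= NOT (NOT a3 OR NOT a3)   [double negation]
= a3 AND a3   [De Morgan]
= a3   [idempotence]

a3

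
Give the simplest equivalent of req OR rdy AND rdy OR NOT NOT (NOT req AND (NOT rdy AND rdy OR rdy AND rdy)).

req OR rdy AND rdy OR NOT NOT (NOT req AND (NOT rdy AND rdy OR rdy AND rdy))
= req OR rdy AND rdy OR NOT NOT (NOT req AND rdy)
= req OR rdy AND rdy OR NOT req AND rdy
= req OR rdy AND (rdy OR NOT req)
= req OR rdy

req OR rdy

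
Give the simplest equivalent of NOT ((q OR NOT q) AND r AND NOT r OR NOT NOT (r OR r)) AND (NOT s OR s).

NOT r

NOT ((q OR NOT q) AND r AND NOT r OR NOT NOT (r OR r)) AND (NOT s OR s)
= NOT (r AND NOT r OR NOT NOT (r OR r)) AND (NOT s OR s)   — complement / identity
= NOT (r AND NOT r OR NOT NOT (r OR r))   — complement / identity
= NOT (r AND NOT r OR NOT NOT r)   — idempotence
= NOT (r AND NOT r OR r)   — double negation
= NOT r   — complement / identity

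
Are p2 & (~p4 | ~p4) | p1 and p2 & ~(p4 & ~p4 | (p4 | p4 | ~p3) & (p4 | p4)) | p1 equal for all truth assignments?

Yes

E1: p2 & (~p4 | ~p4) | p1
    = p2 & ~p4 | p1   [idempotence]
E2: p2 & ~(p4 & ~p4 | (p4 | p4 | ~p3) & (p4 | p4)) | p1
    = p2 & ~(p4 & ~p4 | p4 | p4) | p1   [absorption]
    = p2 & ~(p4 & ~p4 | p4) | p1   [idempotence]
    = p2 & ~p4 | p1   [complement / identity]
Both reduce to p2 & ~p4 | p1, so they are equivalent.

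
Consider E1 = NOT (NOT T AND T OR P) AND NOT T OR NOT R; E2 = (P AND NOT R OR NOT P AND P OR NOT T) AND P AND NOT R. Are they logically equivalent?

No

E1: NOT (NOT T AND T OR P) AND NOT T OR NOT R
    = NOT P AND NOT T OR NOT R
E2: (P AND NOT R OR NOT P AND P OR NOT T) AND P AND NOT R
    = (P AND NOT R OR NOT T) AND P AND NOT R
    = P AND NOT R
These differ: at P=0, R=0, T=0, E1 = 1 but E2 = 0.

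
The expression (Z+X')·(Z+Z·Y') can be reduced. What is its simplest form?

Z

(Z+X')·(Z+Z·Y')
= (Z+X')·Z   (absorption)
= Z   (absorption)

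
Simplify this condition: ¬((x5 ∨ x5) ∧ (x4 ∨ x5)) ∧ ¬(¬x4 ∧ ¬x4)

¬((x5 ∨ x5) ∧ (x4 ∨ x5)) ∧ ¬(¬x4 ∧ ¬x4)
= ¬(x5 ∨ x5 ∧ x4) ∧ ¬(¬x4 ∧ ¬x4)   (distribution)
= ¬(x5 ∨ x5 ∧ x4) ∧ ¬¬x4   (idempotence)
= ¬(x5 ∨ x5 ∧ x4) ∧ x4   (double negation)
= ¬x5 ∧ x4   (absorption)

¬x5 ∧ x4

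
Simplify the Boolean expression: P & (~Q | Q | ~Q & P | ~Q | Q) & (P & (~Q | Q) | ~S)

P & (~Q | Q | ~Q & P | ~Q | Q) & (P & (~Q | Q) | ~S)
= P & (~Q | Q | ~Q | Q) & (P & (~Q | Q) | ~S)   (absorption)
= P & (~Q | Q) & (P & (~Q | Q) | ~S)   (idempotence)
= P & (~Q | Q)   (absorption)
= P   (complement / identity)

P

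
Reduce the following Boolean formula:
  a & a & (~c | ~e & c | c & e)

a

a & a & (~c | ~e & c | c & e)
= a & (~c | ~e & c | c & e)   — idempotence
= a & (~c | c)   — distribution
= a   — complement / identity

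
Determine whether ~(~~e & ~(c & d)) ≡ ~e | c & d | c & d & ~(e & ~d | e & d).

E1: ~(~~e & ~(c & d))
    = ~e | c & d   — De Morgan
E2: ~e | c & d | c & d & ~(e & ~d | e & d)
    = ~e | c & d | c & d & ~e   — distribution
    = ~e | c & d   — absorption
Both reduce to ~e | c & d, so they are equivalent.

Yes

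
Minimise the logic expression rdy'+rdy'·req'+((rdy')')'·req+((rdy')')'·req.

rdy'+rdy'·req'+((rdy')')'·req+((rdy')')'·req
= rdy'+rdy'·req'+((rdy')')'·req
= rdy'+((rdy')')'·req
= rdy'+rdy'·req
= rdy'

rdy'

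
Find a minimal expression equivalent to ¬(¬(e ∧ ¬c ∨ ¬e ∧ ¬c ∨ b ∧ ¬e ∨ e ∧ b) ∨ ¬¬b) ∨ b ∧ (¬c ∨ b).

¬c ∨ b

¬(¬(e ∧ ¬c ∨ ¬e ∧ ¬c ∨ b ∧ ¬e ∨ e ∧ b) ∨ ¬¬b) ∨ b ∧ (¬c ∨ b)
= ¬(¬(e ∧ ¬c ∨ ¬e ∧ ¬c ∨ b) ∨ ¬¬b) ∨ b ∧ (¬c ∨ b)   — distribution
= ¬(¬(¬c ∨ b) ∨ ¬¬b) ∨ b ∧ (¬c ∨ b)   — distribution
= (¬c ∨ b) ∧ ¬b ∨ b ∧ (¬c ∨ b)   — De Morgan
= ¬c ∨ b   — distribution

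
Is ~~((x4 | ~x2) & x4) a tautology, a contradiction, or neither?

~~((x4 | ~x2) & x4)
= (x4 | ~x2) & x4   [double negation]
= x4   [absorption]
This depends on x4, so it is not a constant.

neither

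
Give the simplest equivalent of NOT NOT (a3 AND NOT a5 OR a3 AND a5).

NOT NOT (a3 AND NOT a5 OR a3 AND a5)
= NOT NOT a3   — distribution
= a3   — double negation

a3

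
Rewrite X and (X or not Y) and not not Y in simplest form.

X and (X or not Y) and not not Y
= X and not not Y   (absorption)
= X and Y   (double negation)

X and Y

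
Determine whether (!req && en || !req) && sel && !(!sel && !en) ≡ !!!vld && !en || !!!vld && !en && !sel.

No

E1: (!req && en || !req) && sel && !(!sel && !en)
    = (!req && en || !req) && sel && (sel || en)
    = (!req && en || !req) && sel
    = !req && sel
E2: !!!vld && !en || !!!vld && !en && !sel
    = !!!vld && !en
    = !vld && !en
These differ: at en=0, req=0, sel=0, vld=0, E1 = 0 but E2 = 1.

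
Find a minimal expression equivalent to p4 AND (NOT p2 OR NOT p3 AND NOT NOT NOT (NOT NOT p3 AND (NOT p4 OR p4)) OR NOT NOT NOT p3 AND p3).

p4 AND (NOT p2 OR NOT p3)

p4 AND (NOT p2 OR NOT p3 AND NOT NOT NOT (NOT NOT p3 AND (NOT p4 OR p4)) OR NOT NOT NOT p3 AND p3)
= p4 AND (NOT p2 OR NOT p3 AND NOT NOT NOT (p3 AND (NOT p4 OR p4)) OR NOT NOT NOT p3 AND p3)   — double negation
= p4 AND (NOT p2 OR NOT p3 AND NOT NOT NOT p3 OR NOT NOT NOT p3 AND p3)   — complement / identity
= p4 AND (NOT p2 OR NOT NOT NOT p3)   — distribution
= p4 AND (NOT p2 OR NOT p3)   — double negation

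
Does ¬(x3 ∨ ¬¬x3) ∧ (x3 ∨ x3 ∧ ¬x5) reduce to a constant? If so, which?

yes, False

¬(x3 ∨ ¬¬x3) ∧ (x3 ∨ x3 ∧ ¬x5)
= ¬(x3 ∨ x3) ∧ (x3 ∨ x3 ∧ ¬x5)   — double negation
= ¬x3 ∧ (x3 ∨ x3 ∧ ¬x5)   — idempotence
= ¬x3 ∧ x3   — absorption
= False   — complement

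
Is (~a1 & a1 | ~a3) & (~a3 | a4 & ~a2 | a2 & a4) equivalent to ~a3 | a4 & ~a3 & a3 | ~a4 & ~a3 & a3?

Yes

E1: (~a1 & a1 | ~a3) & (~a3 | a4 & ~a2 | a2 & a4)
    = (~a1 & a1 | ~a3) & (~a3 | a4)
    = ~a3 & (~a3 | a4)
    = ~a3
E2: ~a3 | a4 & ~a3 & a3 | ~a4 & ~a3 & a3
    = ~a3 | ~a3 & a3
    = ~a3
Both reduce to ~a3, so they are equivalent.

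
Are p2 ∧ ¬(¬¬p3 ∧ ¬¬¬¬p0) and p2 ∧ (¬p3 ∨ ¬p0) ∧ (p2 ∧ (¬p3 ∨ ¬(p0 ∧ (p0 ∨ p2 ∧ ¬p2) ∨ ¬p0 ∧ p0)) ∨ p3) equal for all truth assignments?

E1: p2 ∧ ¬(¬¬p3 ∧ ¬¬¬¬p0)
    = p2 ∧ ¬(¬¬p3 ∧ ¬¬p0)   — double negation
    = p2 ∧ (¬p3 ∨ ¬p0)   — De Morgan
E2: p2 ∧ (¬p3 ∨ ¬p0) ∧ (p2 ∧ (¬p3 ∨ ¬(p0 ∧ (p0 ∨ p2 ∧ ¬p2) ∨ ¬p0 ∧ p0)) ∨ p3)
    = p2 ∧ (¬p3 ∨ ¬p0) ∧ (p2 ∧ (¬p3 ∨ ¬(p0 ∧ p0 ∨ ¬p0 ∧ p0)) ∨ p3)   — complement / identity
    = p2 ∧ (¬p3 ∨ ¬p0) ∧ (p2 ∧ (¬p3 ∨ ¬p0) ∨ p3)   — distribution
    = p2 ∧ (¬p3 ∨ ¬p0)   — absorption
Both reduce to p2 ∧ (¬p3 ∨ ¬p0), so they are equivalent.

Yes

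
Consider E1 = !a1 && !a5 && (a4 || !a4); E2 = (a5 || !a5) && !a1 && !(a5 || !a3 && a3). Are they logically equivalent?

E1: !a1 && !a5 && (a4 || !a4)
    = !a1 && !a5   — complement / identity
E2: (a5 || !a5) && !a1 && !(a5 || !a3 && a3)
    = (a5 || !a5) && !a1 && !a5   — complement / identity
    = !a1 && !a5   — complement / identity
Both reduce to !a1 && !a5, so they are equivalent.

Yes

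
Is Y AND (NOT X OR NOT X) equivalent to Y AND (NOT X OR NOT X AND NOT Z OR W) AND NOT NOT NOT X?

Yes

E1: Y AND (NOT X OR NOT X)
    = Y AND NOT X   — idempotence
E2: Y AND (NOT X OR NOT X AND NOT Z OR W) AND NOT NOT NOT X
    = Y AND (NOT X OR W) AND NOT NOT NOT X   — absorption
    = Y AND (NOT X OR W) AND NOT X   — double negation
    = Y AND NOT X   — absorption
Both reduce to Y AND NOT X, so they are equivalent.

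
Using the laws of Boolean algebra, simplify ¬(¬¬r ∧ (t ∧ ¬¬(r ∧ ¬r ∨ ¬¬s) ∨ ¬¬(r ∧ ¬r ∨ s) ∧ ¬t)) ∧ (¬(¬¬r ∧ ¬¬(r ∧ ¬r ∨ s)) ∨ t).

¬r ∨ ¬s

¬(¬¬r ∧ (t ∧ ¬¬(r ∧ ¬r ∨ ¬¬s) ∨ ¬¬(r ∧ ¬r ∨ s) ∧ ¬t)) ∧ (¬(¬¬r ∧ ¬¬(r ∧ ¬r ∨ s)) ∨ t)
= ¬(¬¬r ∧ (t ∧ ¬¬(r ∧ ¬r ∨ s) ∨ ¬¬(r ∧ ¬r ∨ s) ∧ ¬t)) ∧ (¬(¬¬r ∧ ¬¬(r ∧ ¬r ∨ s)) ∨ t)   [double negation]
= ¬(¬¬r ∧ ¬¬(r ∧ ¬r ∨ s)) ∧ (¬(¬¬r ∧ ¬¬(r ∧ ¬r ∨ s)) ∨ t)   [distribution]
= ¬(¬¬r ∧ ¬¬(r ∧ ¬r ∨ s))   [absorption]
= ¬(¬¬r ∧ ¬¬s)   [complement / identity]
= ¬r ∨ ¬s   [De Morgan]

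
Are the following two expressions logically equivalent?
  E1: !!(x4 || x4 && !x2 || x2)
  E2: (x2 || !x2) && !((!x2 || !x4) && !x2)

E1: !!(x4 || x4 && !x2 || x2)
    = x4 || x4 && !x2 || x2   — double negation
    = x4 || x2   — absorption
E2: (x2 || !x2) && !((!x2 || !x4) && !x2)
    = !((!x2 || !x4) && !x2)   — complement / identity
    = !!x2   — absorption
    = x2   — double negation
These differ: at x2=0, x4=1, E1 = 1 but E2 = 0.

No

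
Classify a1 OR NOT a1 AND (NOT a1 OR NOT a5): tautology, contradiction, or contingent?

tautology

a1 OR NOT a1 AND (NOT a1 OR NOT a5)
= a1 OR NOT a1   (absorption)
= TRUE   (complement)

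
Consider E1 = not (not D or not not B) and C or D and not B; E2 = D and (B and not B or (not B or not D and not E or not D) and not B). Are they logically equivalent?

E1: not (not D or not not B) and C or D and not B
    = D and not B and C or D and not B   (De Morgan)
    = D and not B   (absorption)
E2: D and (B and not B or (not B or not D and not E or not D) and not B)
    = D and (B and not B or (not B or not D) and not B)   (absorption)
    = D and (not B or not D) and not B   (complement / identity)
    = D and not B   (absorption)
Both reduce to D and not B, so they are equivalent.

Yes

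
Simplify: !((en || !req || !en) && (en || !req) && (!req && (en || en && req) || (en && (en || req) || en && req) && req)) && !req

!en && !req

!((en || !req || !en) && (en || !req) && (!req && (en || en && req) || (en && (en || req) || en && req) && req)) && !req
= !((en || !req || !en) && (en || !req) && (!req && (en || en && req) || (en || en && req) && req)) && !req   [absorption]
= !((en || !req) && (!req && (en || en && req) || (en || en && req) && req)) && !req   [absorption]
= !((en || !req) && (en || en && req)) && !req   [distribution]
= !((en || !req) && en) && !req   [absorption]
= !en && !req   [absorption]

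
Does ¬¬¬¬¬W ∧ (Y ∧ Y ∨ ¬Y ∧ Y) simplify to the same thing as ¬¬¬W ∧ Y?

Yes

E1: ¬¬¬¬¬W ∧ (Y ∧ Y ∨ ¬Y ∧ Y)
    = ¬¬¬¬¬W ∧ Y   — distribution
    = ¬¬¬W ∧ Y   — double negation
    = ¬W ∧ Y   — double negation
E2: ¬¬¬W ∧ Y
    = ¬W ∧ Y   — double negation
Both reduce to ¬W ∧ Y, so they are equivalent.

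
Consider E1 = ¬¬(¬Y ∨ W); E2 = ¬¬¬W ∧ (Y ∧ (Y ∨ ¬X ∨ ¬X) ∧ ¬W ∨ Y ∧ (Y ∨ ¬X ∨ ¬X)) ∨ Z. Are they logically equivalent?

E1: ¬¬(¬Y ∨ W)
    = ¬Y ∨ W   [double negation]
E2: ¬¬¬W ∧ (Y ∧ (Y ∨ ¬X ∨ ¬X) ∧ ¬W ∨ Y ∧ (Y ∨ ¬X ∨ ¬X)) ∨ Z
    = ¬¬¬W ∧ Y ∧ (Y ∨ ¬X ∨ ¬X) ∨ Z   [absorption]
    = ¬¬¬W ∧ Y ∧ (Y ∨ ¬X) ∨ Z   [idempotence]
    = ¬¬¬W ∧ Y ∨ Z   [absorption]
    = ¬W ∧ Y ∨ Z   [double negation]
These differ: at W=1, X=0, Y=0, Z=0, E1 = 1 but E2 = 0.

No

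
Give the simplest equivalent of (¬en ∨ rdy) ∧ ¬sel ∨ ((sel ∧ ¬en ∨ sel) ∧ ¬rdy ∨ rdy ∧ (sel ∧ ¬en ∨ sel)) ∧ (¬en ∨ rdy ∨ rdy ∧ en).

(¬en ∨ rdy) ∧ ¬sel ∨ ((sel ∧ ¬en ∨ sel) ∧ ¬rdy ∨ rdy ∧ (sel ∧ ¬en ∨ sel)) ∧ (¬en ∨ rdy ∨ rdy ∧ en)
= (¬en ∨ rdy) ∧ ¬sel ∨ ((sel ∧ ¬en ∨ sel) ∧ ¬rdy ∨ rdy ∧ (sel ∧ ¬en ∨ sel)) ∧ (¬en ∨ rdy)   (absorption)
= (¬en ∨ rdy) ∧ ¬sel ∨ (sel ∧ ¬en ∨ sel) ∧ (¬en ∨ rdy)   (distribution)
= (¬en ∨ rdy) ∧ ¬sel ∨ sel ∧ (¬en ∨ rdy)   (absorption)
= ¬en ∨ rdy   (distribution)

¬en ∨ rdy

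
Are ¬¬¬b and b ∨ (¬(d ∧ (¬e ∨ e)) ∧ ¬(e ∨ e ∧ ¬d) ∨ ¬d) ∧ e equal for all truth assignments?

E1: ¬¬¬b
    = ¬b   [double negation]
E2: b ∨ (¬(d ∧ (¬e ∨ e)) ∧ ¬(e ∨ e ∧ ¬d) ∨ ¬d) ∧ e
    = b ∨ (¬d ∧ ¬(e ∨ e ∧ ¬d) ∨ ¬d) ∧ e   [complement / identity]
    = b ∨ (¬d ∧ ¬e ∨ ¬d) ∧ e   [absorption]
    = b ∨ ¬d ∧ e   [absorption]
These differ: at b=1, d=0, e=0, E1 = 0 but E2 = 1.

No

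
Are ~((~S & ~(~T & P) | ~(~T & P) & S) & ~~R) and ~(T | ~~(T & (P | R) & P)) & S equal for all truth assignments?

No

E1: ~((~S & ~(~T & P) | ~(~T & P) & S) & ~~R)
    = ~(~(~T & P) & ~~R)   — distribution
    = ~T & P | ~R   — De Morgan
E2: ~(T | ~~(T & (P | R) & P)) & S
    = ~(T | ~~(T & P)) & S   — absorption
    = ~(T | T & P) & S   — double negation
    = ~T & S   — absorption
These differ: at P=1, R=0, S=0, T=1, E1 = 1 but E2 = 0.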